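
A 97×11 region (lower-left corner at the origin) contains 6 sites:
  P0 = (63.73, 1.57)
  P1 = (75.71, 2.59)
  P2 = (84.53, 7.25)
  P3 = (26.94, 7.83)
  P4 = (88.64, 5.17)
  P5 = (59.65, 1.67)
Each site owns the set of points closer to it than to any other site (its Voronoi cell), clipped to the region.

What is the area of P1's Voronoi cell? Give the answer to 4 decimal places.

1. box [0,97]×[0,11]: [(0, 0) (97, 0) (97, 11) (0, 11)]
2. ⊥bis P1·P0 via (69.72,2.08): [(69.8971, 0) (97, 0) (97, 11) (68.9605, 11)]  |A|=303.283
3. ⊥bis P1·P2 via (80.12,4.92): [(69.8971, 0) (82.7195, 0) (76.9077, 11) (68.9605, 11)]  |A|=114.2322
4. ⊥bis P1·P3 via (51.325,5.21): [(69.8971, 0) (82.7195, 0) (76.9077, 11) (68.9605, 11)]  |A|=114.2322
5. ⊥bis P1·P4 via (82.175,3.88): [(69.8971, 0) (82.7195, 0) (76.9077, 11) (68.9605, 11)]  |A|=114.2322
6. ⊥bis P1·P5 via (67.68,2.13): [(69.8971, 0) (82.7195, 0) (76.9077, 11) (68.9605, 11)]  |A|=114.2322
7. canonical 4-gon: [(69.8971, 0) (82.7195, 0) (76.9077, 11) (68.9605, 11)]
8. shoelace: 114.2322

Area of P1's cell: 114.2322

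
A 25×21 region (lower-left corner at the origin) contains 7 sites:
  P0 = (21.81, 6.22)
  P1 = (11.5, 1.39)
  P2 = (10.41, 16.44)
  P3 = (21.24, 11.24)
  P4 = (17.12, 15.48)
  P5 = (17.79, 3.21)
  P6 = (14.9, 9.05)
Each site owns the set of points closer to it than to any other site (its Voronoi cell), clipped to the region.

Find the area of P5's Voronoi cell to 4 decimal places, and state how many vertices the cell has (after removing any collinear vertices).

Area of P5's cell: 39.8595 (4 vertices)

1. box [0,25]×[0,21]: [(0, 0) (25, 0) (25, 21) (0, 21)]
2. ⊥bis P5·P0 via (19.8,4.715): [(0, 0) (23.3304, 0) (7.6065, 21) (0, 21)]  |A|=324.8374
3. ⊥bis P5·P1 via (14.645,2.3): [(15.3105, 0) (23.3304, 0) (10.2594, 17.457)]  |A|=70.0016
4. ⊥bis P5·P2 via (14.1,9.825): [(12.6945, 9.041) (15.3105, 0) (23.3304, 0) (15.4218, 10.5623)]  |A|=56.6728
5. ⊥bis P5·P3 via (19.515,7.225): [(13.823, 9.6705) (12.6945, 9.041) (15.3105, 0) (23.3304, 0) (17.1645, 8.2349)]  |A|=54.0352
6. ⊥bis P5·P4 via (17.455,9.345): [(14.9047, 9.2057) (12.7821, 9.0898) (12.6945, 9.041) (15.3105, 0) (23.3304, 0) (17.1645, 8.2349)]  |A|=53.4793
7. ⊥bis P5·P6 via (16.345,6.13): [(13.8885, 4.9144) (15.3105, 0) (23.3304, 0) (18.0929, 6.995)]  |A|=39.8595
8. canonical 4-gon: [(13.8885, 4.9144) (15.3105, 0) (23.3304, 0) (18.0929, 6.995)]
9. shoelace: 39.8595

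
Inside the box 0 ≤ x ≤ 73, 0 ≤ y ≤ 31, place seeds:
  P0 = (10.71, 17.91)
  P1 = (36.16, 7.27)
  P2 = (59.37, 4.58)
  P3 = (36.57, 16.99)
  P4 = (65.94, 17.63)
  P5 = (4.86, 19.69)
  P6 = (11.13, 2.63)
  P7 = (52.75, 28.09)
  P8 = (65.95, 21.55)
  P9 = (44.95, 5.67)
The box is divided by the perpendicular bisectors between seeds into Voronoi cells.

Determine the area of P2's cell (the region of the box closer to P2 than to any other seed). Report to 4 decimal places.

1. box [0,73]×[0,31]: [(0, 0) (73, 0) (73, 31) (0, 31)]
2. ⊥bis P2·P0 via (35.04,11.245): [(31.9595, 0) (73, 0) (73, 31) (40.4517, 31)]  |A|=1140.6257
3. ⊥bis P2·P1 via (47.765,5.925): [(47.0783, 0) (73, 0) (73, 31) (50.6712, 31)]  |A|=747.8835
4. ⊥bis P2·P3 via (47.97,10.785): [(48.4252, 11.6213) (47.0783, 0) (73, 0) (73, 31) (58.973, 31)]  |A|=667.444
5. ⊥bis P2·P4 via (62.655,11.105): [(51.2653, 16.8391) (48.4252, 11.6213) (47.0783, 0) (73, 0) (73, 5.8968)]  |A|=295.3213
6. ⊥bis P2·P5 via (32.115,12.135): [(51.2653, 16.8391) (48.4252, 11.6213) (47.0783, 0) (73, 0) (73, 5.8968)]  |A|=295.3213
7. ⊥bis P2·P6 via (35.25,3.605): [(51.2653, 16.8391) (48.4252, 11.6213) (47.0783, 0) (73, 0) (73, 5.8968)]  |A|=295.3213
8. ⊥bis P2·P7 via (56.06,16.335): [(53.6273, 15.65) (50.0733, 14.6493) (48.4252, 11.6213) (47.0783, 0) (73, 0) (73, 5.8968)]  |A|=292.0263
9. ⊥bis P2·P8 via (62.66,13.065): [(53.6273, 15.65) (50.0733, 14.6493) (48.4252, 11.6213) (47.0783, 0) (73, 0) (73, 5.8968)]  |A|=292.0263
10. ⊥bis P2·P9 via (52.16,5.125): [(53.6273, 15.65) (52.941, 15.4567) (51.7726, 0) (73, 0) (73, 5.8968)]  |A|=228.4142
11. canonical 5-gon: [(53.6273, 15.65) (52.941, 15.4567) (51.7726, 0) (73, 0) (73, 5.8968)]
12. shoelace: 228.4142

Area of P2's cell: 228.4142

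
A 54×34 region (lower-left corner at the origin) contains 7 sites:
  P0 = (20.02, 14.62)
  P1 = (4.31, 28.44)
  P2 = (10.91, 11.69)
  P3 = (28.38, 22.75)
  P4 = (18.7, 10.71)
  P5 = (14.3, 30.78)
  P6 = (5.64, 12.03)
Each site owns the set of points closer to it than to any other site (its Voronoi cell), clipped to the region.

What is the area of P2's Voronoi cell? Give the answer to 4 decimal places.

Area of P2's cell: 127.0201

1. box [0,54]×[0,34]: [(0, 0) (54, 0) (54, 34) (0, 34)]
2. ⊥bis P2·P0 via (15.465,13.155): [(0, 0) (19.696, 0) (8.7607, 34) (0, 34)]  |A|=483.764
3. ⊥bis P2·P1 via (7.61,20.065): [(0, 17.0664) (0, 0) (19.696, 0) (12.609, 22.0348)]  |A|=324.5939
4. ⊥bis P2·P3 via (19.645,17.22): [(0, 17.0664) (0, 0) (19.696, 0) (12.609, 22.0348)]  |A|=324.5939
5. ⊥bis P2·P4 via (14.805,11.2): [(0, 17.0664) (0, 0) (13.396, 0) (15.1674, 14.0804) (12.609, 22.0348)]  |A|=280.2408
6. ⊥bis P2·P5 via (12.605,21.235): [(11.2086, 21.483) (0, 17.0664) (0, 0) (13.396, 0) (15.1674, 14.0804) (12.8821, 21.1858)]  |A|=279.571
7. ⊥bis P2·P6 via (8.275,11.86): [(11.2086, 21.483) (8.8355, 20.5479) (7.5098, 0) (13.396, 0) (15.1674, 14.0804) (12.8821, 21.1858)]  |A|=127.0201
8. canonical 6-gon: [(11.2086, 21.483) (8.8355, 20.5479) (7.5098, 0) (13.396, 0) (15.1674, 14.0804) (12.8821, 21.1858)]
9. shoelace: 127.0201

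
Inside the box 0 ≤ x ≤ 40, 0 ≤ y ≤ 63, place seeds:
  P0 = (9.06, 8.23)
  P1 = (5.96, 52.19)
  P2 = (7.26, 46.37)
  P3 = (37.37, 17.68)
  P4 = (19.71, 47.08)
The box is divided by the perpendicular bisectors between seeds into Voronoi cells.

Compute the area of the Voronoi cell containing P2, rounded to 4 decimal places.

1. box [0,40]×[0,63]: [(0, 0) (40, 0) (40, 63) (0, 63)]
2. ⊥bis P2·P0 via (8.16,27.3): [(0, 26.9149) (40, 28.8027) (40, 63) (0, 63)]  |A|=1405.6487
3. ⊥bis P2·P1 via (6.61,49.28): [(0, 47.8035) (0, 26.9149) (40, 28.8027) (40, 56.7382)]  |A|=976.4844
4. ⊥bis P2·P3 via (22.315,32.025): [(0, 47.8035) (0, 26.9149) (18.2673, 27.777) (40, 50.5853) (40, 56.7382)]  |A|=739.7872
5. ⊥bis P2·P4 via (13.485,46.725): [(13.2547, 50.7642) (0, 47.8035) (0, 26.9149) (14.5755, 27.6028)]  |A|=307.6849
6. canonical 4-gon: [(13.2547, 50.7642) (0, 47.8035) (0, 26.9149) (14.5755, 27.6028)]
7. shoelace: 307.6849

Area of P2's cell: 307.6849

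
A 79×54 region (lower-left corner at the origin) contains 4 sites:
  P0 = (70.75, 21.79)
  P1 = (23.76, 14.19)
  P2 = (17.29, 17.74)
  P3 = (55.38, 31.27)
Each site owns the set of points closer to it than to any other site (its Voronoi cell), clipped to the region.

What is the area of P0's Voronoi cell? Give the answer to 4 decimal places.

1. box [0,79]×[0,54]: [(0, 0) (79, 0) (79, 54) (0, 54)]
2. ⊥bis P0·P1 via (47.255,17.99): [(50.1646, 0) (79, 0) (79, 54) (41.4309, 54)]  |A|=1792.9213
3. ⊥bis P0·P2 via (44.02,19.765): [(50.1646, 0) (79, 0) (79, 54) (41.4309, 54)]  |A|=1792.9213
4. ⊥bis P0·P3 via (63.065,26.53): [(49.4452, 4.4481) (50.1646, 0) (79, 0) (79, 52.3655)]  |A|=837.9579
5. canonical 4-gon: [(49.4452, 4.4481) (50.1646, 0) (79, 0) (79, 52.3655)]
6. shoelace: 837.9579

Area of P0's cell: 837.9579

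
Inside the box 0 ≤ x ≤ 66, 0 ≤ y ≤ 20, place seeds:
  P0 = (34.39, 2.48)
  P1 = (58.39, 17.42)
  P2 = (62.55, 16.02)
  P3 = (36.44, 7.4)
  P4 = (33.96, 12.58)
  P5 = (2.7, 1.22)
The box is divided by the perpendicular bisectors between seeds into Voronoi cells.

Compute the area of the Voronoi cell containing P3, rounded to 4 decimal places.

Area of P3's cell: 174.0792

1. box [0,66]×[0,20]: [(0, 0) (66, 0) (66, 20) (0, 20)]
2. ⊥bis P3·P0 via (35.415,4.94): [(0, 19.6962) (47.271, 0) (66, 0) (66, 20) (0, 20)]  |A|=854.4693
3. ⊥bis P3·P1 via (47.415,12.41): [(0, 19.6962) (47.271, 0) (53.0801, 0) (43.9502, 20) (0, 20)]  |A|=504.7722
4. ⊥bis P3·P2 via (49.495,11.71): [(0, 19.6962) (47.271, 0) (53.0801, 0) (43.9502, 20) (0, 20)]  |A|=504.7722
5. ⊥bis P3·P4 via (35.2,9.99): [(29.6603, 7.3378) (47.271, 0) (53.0801, 0) (46.1308, 15.2233)]  |A|=174.0792
6. ⊥bis P3·P5 via (19.57,4.31): [(29.6603, 7.3378) (47.271, 0) (53.0801, 0) (46.1308, 15.2233)]  |A|=174.0792
7. canonical 4-gon: [(29.6603, 7.3378) (47.271, 0) (53.0801, 0) (46.1308, 15.2233)]
8. shoelace: 174.0792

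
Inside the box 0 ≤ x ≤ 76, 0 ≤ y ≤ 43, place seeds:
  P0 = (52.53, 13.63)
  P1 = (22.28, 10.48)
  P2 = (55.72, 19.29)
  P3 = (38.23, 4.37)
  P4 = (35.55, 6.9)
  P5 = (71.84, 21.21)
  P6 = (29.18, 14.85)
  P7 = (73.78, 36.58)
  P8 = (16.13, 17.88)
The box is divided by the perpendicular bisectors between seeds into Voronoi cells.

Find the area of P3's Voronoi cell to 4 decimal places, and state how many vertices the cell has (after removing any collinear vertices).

Area of P3's cell: 121.1482 (3 vertices)

1. box [0,76]×[0,43]: [(0, 0) (76, 0) (76, 43) (0, 43)]
2. ⊥bis P3·P0 via (45.38,9): [(0, 0) (51.208, 0) (23.3632, 43) (0, 43)]  |A|=1603.2806
3. ⊥bis P3·P1 via (30.255,7.425): [(27.4107, 0) (51.208, 0) (36.2559, 23.0902)]  |A|=274.7415
4. ⊥bis P3·P2 via (46.975,11.83): [(27.4107, 0) (51.208, 0) (36.2559, 23.0902)]  |A|=274.7415
5. ⊥bis P3·P4 via (36.89,5.635): [(31.5704, 0) (51.208, 0) (43.2182, 12.3384)]  |A|=121.1482
6. ⊥bis P3·P5 via (55.035,12.79): [(31.5704, 0) (51.208, 0) (43.2182, 12.3384)]  |A|=121.1482
7. ⊥bis P3·P6 via (33.705,9.61): [(31.5704, 0) (51.208, 0) (43.2182, 12.3384)]  |A|=121.1482
8. ⊥bis P3·P7 via (56.005,20.475): [(31.5704, 0) (51.208, 0) (43.2182, 12.3384)]  |A|=121.1482
9. ⊥bis P3·P8 via (27.18,11.125): [(31.5704, 0) (51.208, 0) (43.2182, 12.3384)]  |A|=121.1482
10. canonical 3-gon: [(31.5704, 0) (51.208, 0) (43.2182, 12.3384)]
11. shoelace: 121.1482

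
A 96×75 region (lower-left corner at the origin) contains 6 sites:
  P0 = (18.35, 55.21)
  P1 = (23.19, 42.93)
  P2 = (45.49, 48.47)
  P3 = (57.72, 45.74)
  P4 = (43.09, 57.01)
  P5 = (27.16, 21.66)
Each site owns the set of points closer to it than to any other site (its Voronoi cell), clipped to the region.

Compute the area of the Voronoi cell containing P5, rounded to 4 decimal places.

Area of P5's cell: 1767.6041

1. box [0,96]×[0,75]: [(0, 0) (96, 0) (96, 75) (0, 75)]
2. ⊥bis P5·P0 via (22.755,38.435): [(0, 32.4597) (0, 0) (96, 0) (96, 57.6686)]  |A|=4326.1597
3. ⊥bis P5·P1 via (25.175,32.295): [(0, 27.5961) (0, 0) (96, 0) (96, 45.5143)]  |A|=3509.3028
4. ⊥bis P5·P2 via (36.325,35.065): [(37.1165, 34.5239) (0, 27.5961) (0, 0) (87.6121, 0)]  |A|=2024.4898
5. ⊥bis P5·P3 via (42.44,33.7): [(47.2501, 27.5955) (37.1165, 34.5239) (0, 27.5961) (0, 0) (68.9942, 0)]  |A|=1767.6041
6. ⊥bis P5·P4 via (35.125,39.335): [(47.2501, 27.5955) (37.1165, 34.5239) (0, 27.5961) (0, 0) (68.9942, 0)]  |A|=1767.6041
7. canonical 5-gon: [(47.2501, 27.5955) (37.1165, 34.5239) (0, 27.5961) (0, 0) (68.9942, 0)]
8. shoelace: 1767.6041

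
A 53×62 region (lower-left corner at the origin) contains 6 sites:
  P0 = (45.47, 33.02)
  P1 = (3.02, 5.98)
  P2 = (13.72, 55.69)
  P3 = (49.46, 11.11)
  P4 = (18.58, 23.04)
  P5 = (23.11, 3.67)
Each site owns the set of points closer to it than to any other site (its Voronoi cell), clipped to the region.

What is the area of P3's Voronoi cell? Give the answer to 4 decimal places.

1. box [0,53]×[0,62]: [(0, 0) (53, 0) (53, 62) (0, 62)]
2. ⊥bis P3·P0 via (47.465,22.065): [(0, 13.4212) (0, 0) (53, 0) (53, 23.073)]  |A|=967.0959
3. ⊥bis P3·P1 via (26.24,8.545): [(25.1945, 18.0094) (27.1839, 0) (53, 0) (53, 23.073)]  |A|=553.2429
4. ⊥bis P3·P2 via (31.59,33.4): [(25.1945, 18.0094) (27.1839, 0) (53, 0) (53, 23.073)]  |A|=553.2429
5. ⊥bis P3·P4 via (34.02,17.075): [(35.0762, 19.8089) (27.4233, 0) (53, 0) (53, 23.073)]  |A|=460.1003
6. ⊥bis P3·P5 via (36.285,7.39): [(35.0762, 19.8089) (33.7487, 16.3727) (38.3716, 0) (53, 0) (53, 23.073)]  |A|=370.4739
7. canonical 5-gon: [(35.0762, 19.8089) (33.7487, 16.3727) (38.3716, 0) (53, 0) (53, 23.073)]
8. shoelace: 370.4739

Area of P3's cell: 370.4739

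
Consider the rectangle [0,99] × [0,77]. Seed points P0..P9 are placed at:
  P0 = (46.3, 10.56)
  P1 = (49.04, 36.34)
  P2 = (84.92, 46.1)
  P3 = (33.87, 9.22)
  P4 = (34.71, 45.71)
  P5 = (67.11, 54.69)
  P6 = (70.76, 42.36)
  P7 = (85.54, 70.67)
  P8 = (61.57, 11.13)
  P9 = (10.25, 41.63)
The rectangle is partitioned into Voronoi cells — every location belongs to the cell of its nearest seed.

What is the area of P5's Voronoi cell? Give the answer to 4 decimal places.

1. box [0,99]×[0,77]: [(0, 0) (99, 0) (99, 77) (0, 77)]
2. ⊥bis P5·P0 via (56.705,32.625): [(0, 59.3649) (99, 12.6803) (99, 77) (0, 77)]  |A|=4056.7627
3. ⊥bis P5·P1 via (58.075,45.515): [(84.4518, 19.5407) (99, 12.6803) (99, 77) (26.1021, 77)]  |A|=2562.1988
4. ⊥bis P5·P2 via (76.015,50.395): [(68.6423, 35.1089) (88.8469, 77) (26.1021, 77)]  |A|=1314.2239
5. ⊥bis P5·P3 via (50.49,31.955): [(68.6423, 35.1089) (88.8469, 77) (26.1021, 77)]  |A|=1314.2239
6. ⊥bis P5·P4 via (50.91,50.2): [(50.0063, 53.4606) (68.6423, 35.1089) (88.8469, 77) (43.4821, 77)]  |A|=1109.6668
7. ⊥bis P5·P6 via (68.935,48.525): [(50.0063, 53.4606) (58.2349, 45.3575) (76.1421, 50.6585) (88.8469, 77) (43.4821, 77)]  |A|=990.3207
8. ⊥bis P5·P7 via (76.325,62.68): [(50.0063, 53.4606) (58.2349, 45.3575) (76.1421, 50.6585) (79.9331, 58.5187) (63.9086, 77) (43.4821, 77)]  |A|=759.874
9. ⊥bis P5·P8 via (64.34,32.91): [(50.0063, 53.4606) (58.2349, 45.3575) (76.1421, 50.6585) (79.9331, 58.5187) (63.9086, 77) (43.4821, 77)]  |A|=759.874
10. ⊥bis P5·P9 via (38.68,48.16): [(50.0063, 53.4606) (58.2349, 45.3575) (76.1421, 50.6585) (79.9331, 58.5187) (63.9086, 77) (43.4821, 77)]  |A|=759.874
11. canonical 6-gon: [(50.0063, 53.4606) (58.2349, 45.3575) (76.1421, 50.6585) (79.9331, 58.5187) (63.9086, 77) (43.4821, 77)]
12. shoelace: 759.874

Area of P5's cell: 759.8740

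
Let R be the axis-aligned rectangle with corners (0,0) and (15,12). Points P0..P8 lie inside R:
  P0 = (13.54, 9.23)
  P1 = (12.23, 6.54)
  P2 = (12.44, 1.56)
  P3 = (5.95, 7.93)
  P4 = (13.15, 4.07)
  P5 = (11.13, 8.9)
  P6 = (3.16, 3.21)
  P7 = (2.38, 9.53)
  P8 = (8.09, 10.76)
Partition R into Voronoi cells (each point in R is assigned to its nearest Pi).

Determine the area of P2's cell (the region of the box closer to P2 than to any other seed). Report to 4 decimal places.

1. box [0,15]×[0,12]: [(0, 0) (15, 0) (15, 12) (0, 12)]
2. ⊥bis P2·P0 via (12.99,5.395): [(0, 7.258) (0, 0) (15, 0) (15, 5.1067)]  |A|=92.7353
3. ⊥bis P2·P1 via (12.335,4.05): [(0, 3.5298) (0, 0) (15, 0) (15, 4.1624)]  |A|=57.6917
4. ⊥bis P2·P3 via (9.195,4.745): [(8.3478, 3.8819) (4.5377, 0) (15, 0) (15, 4.1624)]  |A|=34.151
5. ⊥bis P2·P4 via (12.795,2.815): [(8.9358, 3.9067) (8.3478, 3.8819) (4.5377, 0) (15, 0) (15, 2.1913)]  |A|=28.1744
6. ⊥bis P2·P5 via (11.785,5.23): [(8.9358, 3.9067) (8.3478, 3.8819) (4.5377, 0) (15, 0) (15, 2.1913)]  |A|=28.1744
7. ⊥bis P2·P6 via (7.8,2.385): [(8.9358, 3.9067) (8.3478, 3.8819) (8.0038, 3.5314) (7.3759, 0) (15, 0) (15, 2.1913)]  |A|=23.163
8. ⊥bis P2·P7 via (7.41,5.545): [(8.9358, 3.9067) (8.3478, 3.8819) (8.0038, 3.5314) (7.3759, 0) (15, 0) (15, 2.1913)]  |A|=23.163
9. ⊥bis P2·P8 via (10.265,6.16): [(8.9358, 3.9067) (8.3478, 3.8819) (8.0038, 3.5314) (7.3759, 0) (15, 0) (15, 2.1913)]  |A|=23.163
10. canonical 6-gon: [(8.9358, 3.9067) (8.3478, 3.8819) (8.0038, 3.5314) (7.3759, 0) (15, 0) (15, 2.1913)]
11. shoelace: 23.163

Area of P2's cell: 23.1630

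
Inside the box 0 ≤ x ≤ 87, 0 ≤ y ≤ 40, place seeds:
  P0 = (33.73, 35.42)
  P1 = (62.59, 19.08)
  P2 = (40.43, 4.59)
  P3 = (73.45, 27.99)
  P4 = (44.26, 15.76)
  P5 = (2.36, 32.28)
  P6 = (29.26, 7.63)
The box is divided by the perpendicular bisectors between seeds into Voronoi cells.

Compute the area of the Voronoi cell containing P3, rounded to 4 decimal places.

1. box [0,87]×[0,40]: [(0, 0) (87, 0) (87, 40) (0, 40)]
2. ⊥bis P3·P0 via (53.59,31.705): [(47.6593, 0) (87, 0) (87, 40) (55.1417, 40)]  |A|=1423.9812
3. ⊥bis P3·P1 via (68.02,23.535): [(55.0246, 39.3745) (87, 0.4011) (87, 40) (55.1417, 40)]  |A|=643.0584
4. ⊥bis P3·P2 via (56.94,16.29): [(55.0246, 39.3745) (87, 0.4011) (87, 40) (55.1417, 40)]  |A|=643.0584
5. ⊥bis P3·P4 via (58.855,21.875): [(55.0246, 39.3745) (87, 0.4011) (87, 40) (55.1417, 40)]  |A|=643.0584
6. ⊥bis P3·P5 via (37.905,30.135): [(55.0246, 39.3745) (87, 0.4011) (87, 40) (55.1417, 40)]  |A|=643.0584
7. ⊥bis P3·P6 via (51.355,17.81): [(55.0246, 39.3745) (87, 0.4011) (87, 40) (55.1417, 40)]  |A|=643.0584
8. canonical 4-gon: [(55.0246, 39.3745) (87, 0.4011) (87, 40) (55.1417, 40)]
9. shoelace: 643.0584

Area of P3's cell: 643.0584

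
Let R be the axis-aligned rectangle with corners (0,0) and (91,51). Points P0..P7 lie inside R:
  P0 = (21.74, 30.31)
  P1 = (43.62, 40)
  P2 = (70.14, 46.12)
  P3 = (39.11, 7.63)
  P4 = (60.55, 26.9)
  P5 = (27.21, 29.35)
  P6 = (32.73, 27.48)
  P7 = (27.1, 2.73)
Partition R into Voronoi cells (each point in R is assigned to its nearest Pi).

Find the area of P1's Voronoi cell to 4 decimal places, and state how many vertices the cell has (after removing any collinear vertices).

1. box [0,91]×[0,51]: [(0, 0) (91, 0) (91, 51) (0, 51)]
2. ⊥bis P1·P0 via (32.68,35.155): [(48.2491, 0) (91, 0) (91, 51) (25.6627, 51)]  |A|=2756.2485
3. ⊥bis P1·P2 via (56.88,43.06): [(48.2491, 0) (66.8169, 0) (55.0477, 51) (25.6627, 51)]  |A|=1222.7962
4. ⊥bis P1·P3 via (41.365,23.815): [(37.4613, 24.3589) (61.9841, 20.9422) (55.0477, 51) (25.6627, 51)]  |A|=748.1254
5. ⊥bis P1·P4 via (52.085,33.45): [(37.4613, 24.3589) (44.312, 23.4044) (57.4867, 40.431) (55.0477, 51) (25.6627, 51)]  |A|=581.4582
6. ⊥bis P1·P5 via (35.415,34.675): [(27.473, 46.9124) (42.5722, 23.6468) (44.312, 23.4044) (57.4867, 40.431) (55.0477, 51) (25.6627, 51)]  |A|=527.3794
7. ⊥bis P1·P6 via (38.175,33.74): [(27.473, 46.9124) (33.2308, 38.0405) (46.6234, 26.3916) (57.4867, 40.431) (55.0477, 51) (25.6627, 51)]  |A|=482.5256
8. ⊥bis P1·P7 via (35.36,21.365): [(27.473, 46.9124) (33.2308, 38.0405) (46.6234, 26.3916) (57.4867, 40.431) (55.0477, 51) (25.6627, 51)]  |A|=482.5256
9. canonical 6-gon: [(27.473, 46.9124) (33.2308, 38.0405) (46.6234, 26.3916) (57.4867, 40.431) (55.0477, 51) (25.6627, 51)]
10. shoelace: 482.5256

Area of P1's cell: 482.5256 (6 vertices)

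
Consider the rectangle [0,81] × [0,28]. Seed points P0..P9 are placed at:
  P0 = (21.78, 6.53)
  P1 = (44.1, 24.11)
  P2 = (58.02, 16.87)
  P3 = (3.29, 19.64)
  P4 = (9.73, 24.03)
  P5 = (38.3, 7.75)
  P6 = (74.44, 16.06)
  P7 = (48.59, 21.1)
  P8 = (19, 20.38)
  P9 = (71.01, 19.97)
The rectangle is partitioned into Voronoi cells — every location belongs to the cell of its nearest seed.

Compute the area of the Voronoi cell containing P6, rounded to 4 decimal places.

Area of P6's cell: 283.8562

1. box [0,81]×[0,28]: [(0, 0) (81, 0) (81, 28) (0, 28)]
2. ⊥bis P6·P0 via (48.11,11.295): [(50.1541, 0) (81, 0) (81, 28) (45.0869, 28)]  |A|=934.6268
3. ⊥bis P6·P1 via (59.27,20.085): [(53.9409, 0) (81, 0) (81, 28) (61.3701, 28)]  |A|=653.6463
4. ⊥bis P6·P2 via (66.23,16.465): [(65.4178, 0) (81, 0) (81, 28) (66.799, 28)]  |A|=416.9648
5. ⊥bis P6·P3 via (38.865,17.85): [(65.4178, 0) (81, 0) (81, 28) (66.799, 28)]  |A|=416.9648
6. ⊥bis P6·P4 via (42.085,20.045): [(65.4178, 0) (81, 0) (81, 28) (66.799, 28)]  |A|=416.9648
7. ⊥bis P6·P5 via (56.37,11.905): [(65.4178, 0) (81, 0) (81, 28) (66.799, 28)]  |A|=416.9648
8. ⊥bis P6·P7 via (61.515,18.58): [(65.4178, 0) (81, 0) (81, 28) (66.799, 28)]  |A|=416.9648
9. ⊥bis P6·P8 via (46.72,18.22): [(65.4178, 0) (81, 0) (81, 28) (66.799, 28)]  |A|=416.9648
10. ⊥bis P6·P9 via (72.725,18.015): [(66.0161, 12.1297) (65.4178, 0) (81, 0) (81, 25.2741)]  |A|=283.8562
11. canonical 4-gon: [(66.0161, 12.1297) (65.4178, 0) (81, 0) (81, 25.2741)]
12. shoelace: 283.8562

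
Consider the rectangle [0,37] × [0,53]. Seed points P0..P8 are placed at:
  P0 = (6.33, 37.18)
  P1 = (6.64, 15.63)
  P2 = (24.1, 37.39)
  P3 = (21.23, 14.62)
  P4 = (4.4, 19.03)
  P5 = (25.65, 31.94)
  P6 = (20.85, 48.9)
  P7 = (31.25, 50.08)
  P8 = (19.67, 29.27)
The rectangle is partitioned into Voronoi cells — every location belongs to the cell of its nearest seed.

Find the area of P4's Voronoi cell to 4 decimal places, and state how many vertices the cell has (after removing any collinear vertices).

1. box [0,37]×[0,53]: [(0, 0) (37, 0) (37, 53) (0, 53)]
2. ⊥bis P4·P0 via (5.365,28.105): [(0, 28.6755) (0, 0) (37, 0) (37, 24.7411)]  |A|=988.2062
3. ⊥bis P4·P1 via (5.52,17.33): [(19.5805, 26.5934) (0, 28.6755) (0, 13.6933)]  |A|=146.6794
4. ⊥bis P4·P2 via (14.25,28.21): [(17.2113, 25.0325) (15.336, 27.0447) (0, 28.6755) (0, 13.6933)]  |A|=142.8322
5. ⊥bis P4·P3 via (12.815,16.825): [(14.4971, 23.2443) (15.4585, 26.9133) (15.336, 27.0447) (0, 28.6755) (0, 13.6933)]  |A|=138.7125
6. ⊥bis P4·P5 via (15.025,25.485): [(14.4971, 23.2443) (15.0664, 25.4169) (13.9905, 27.1878) (0, 28.6755) (0, 13.6933)]  |A|=137.4807
7. ⊥bis P4·P6 via (12.625,33.965): [(14.4971, 23.2443) (15.0664, 25.4169) (13.9905, 27.1878) (0, 28.6755) (0, 13.6933)]  |A|=137.4807
8. ⊥bis P4·P7 via (17.825,34.555): [(14.4971, 23.2443) (15.0664, 25.4169) (13.9905, 27.1878) (0, 28.6755) (0, 13.6933)]  |A|=137.4807
9. ⊥bis P4·P8 via (12.035,24.15): [(13.2107, 22.3968) (9.6913, 27.645) (0, 28.6755) (0, 13.6933)]  |A|=122.5798
10. canonical 4-gon: [(13.2107, 22.3968) (9.6913, 27.645) (0, 28.6755) (0, 13.6933)]
11. shoelace: 122.5798

Area of P4's cell: 122.5798 (4 vertices)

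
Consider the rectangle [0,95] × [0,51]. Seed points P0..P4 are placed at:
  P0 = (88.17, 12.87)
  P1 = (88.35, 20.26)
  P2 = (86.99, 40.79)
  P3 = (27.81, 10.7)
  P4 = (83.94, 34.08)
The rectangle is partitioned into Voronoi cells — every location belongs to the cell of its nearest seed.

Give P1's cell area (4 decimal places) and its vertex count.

1. box [0,95]×[0,51]: [(0, 0) (95, 0) (95, 51) (0, 51)]
2. ⊥bis P1·P0 via (88.26,16.565): [(0, 18.7148) (95, 16.4008) (95, 51) (0, 51)]  |A|=3177.0089
3. ⊥bis P1·P2 via (87.67,30.525): [(0, 24.7173) (0, 18.7148) (95, 16.4008) (95, 31.0106)]  |A|=979.0849
4. ⊥bis P1·P3 via (58.08,15.48): [(56.0351, 28.4294) (57.7915, 17.3071) (95, 16.4008) (95, 31.0106)]  |A|=490.7583
5. ⊥bis P1·P4 via (86.145,27.17): [(57.6689, 18.0832) (57.7915, 17.3071) (95, 16.4008) (95, 29.9957)]  |A|=268.1375
6. canonical 4-gon: [(57.6689, 18.0832) (57.7915, 17.3071) (95, 16.4008) (95, 29.9957)]
7. shoelace: 268.1375

Area of P1's cell: 268.1375 (4 vertices)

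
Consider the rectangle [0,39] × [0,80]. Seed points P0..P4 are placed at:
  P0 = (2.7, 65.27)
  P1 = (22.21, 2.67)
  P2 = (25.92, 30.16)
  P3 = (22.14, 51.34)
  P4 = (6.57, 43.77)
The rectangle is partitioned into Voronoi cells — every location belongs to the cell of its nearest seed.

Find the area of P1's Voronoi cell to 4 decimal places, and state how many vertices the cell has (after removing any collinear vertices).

Area of P1's cell: 660.6416 (5 vertices)

1. box [0,39]×[0,80]: [(0, 0) (39, 0) (39, 80) (0, 80)]
2. ⊥bis P1·P0 via (12.455,33.97): [(0, 30.0883) (0, 0) (39, 0) (39, 42.2431)]  |A|=1410.4605
3. ⊥bis P1·P2 via (24.065,16.415): [(0, 19.6628) (0, 0) (39, 0) (39, 14.3994)]  |A|=664.2123
4. ⊥bis P1·P3 via (22.175,27.005): [(0, 19.6628) (0, 0) (39, 0) (39, 14.3994)]  |A|=664.2123
5. ⊥bis P1·P4 via (14.39,23.22): [(3.722, 19.1605) (0, 17.7441) (0, 0) (39, 0) (39, 14.3994)]  |A|=660.6416
6. canonical 5-gon: [(3.722, 19.1605) (0, 17.7441) (0, 0) (39, 0) (39, 14.3994)]
7. shoelace: 660.6416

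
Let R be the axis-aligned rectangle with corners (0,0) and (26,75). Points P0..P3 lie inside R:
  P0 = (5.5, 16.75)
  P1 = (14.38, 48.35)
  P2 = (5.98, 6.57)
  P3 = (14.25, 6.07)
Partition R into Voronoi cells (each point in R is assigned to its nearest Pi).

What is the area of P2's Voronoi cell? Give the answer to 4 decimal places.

1. box [0,26]×[0,75]: [(0, 0) (26, 0) (26, 75) (0, 75)]
2. ⊥bis P2·P0 via (5.74,11.66): [(0, 11.3894) (0, 0) (26, 0) (26, 12.6153)]  |A|=312.0603
3. ⊥bis P2·P1 via (10.18,27.46): [(0, 11.3894) (0, 0) (26, 0) (26, 12.6153)]  |A|=312.0603
4. ⊥bis P2·P3 via (10.115,6.32): [(10.4513, 11.8821) (0, 11.3894) (0, 0) (9.7329, 0)]  |A|=117.3405
5. canonical 4-gon: [(10.4513, 11.8821) (0, 11.3894) (0, 0) (9.7329, 0)]
6. shoelace: 117.3405

Area of P2's cell: 117.3405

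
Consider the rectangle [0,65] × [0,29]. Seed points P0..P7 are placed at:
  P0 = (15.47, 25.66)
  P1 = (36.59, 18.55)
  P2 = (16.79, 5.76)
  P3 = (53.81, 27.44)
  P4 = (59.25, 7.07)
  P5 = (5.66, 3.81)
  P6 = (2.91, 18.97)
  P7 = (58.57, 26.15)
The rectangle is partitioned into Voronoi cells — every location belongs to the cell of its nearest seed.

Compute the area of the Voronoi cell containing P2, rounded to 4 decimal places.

Area of P2's cell: 290.7254

1. box [0,65]×[0,29]: [(0, 0) (65, 0) (65, 29) (0, 29)]
2. ⊥bis P2·P0 via (16.13,15.71): [(0, 14.6401) (0, 0) (65, 0) (65, 18.9516)]  |A|=1091.7302
3. ⊥bis P2·P1 via (26.69,12.155): [(24.0541, 16.2356) (0, 14.6401) (0, 0) (34.5416, 0)]  |A|=456.4792
4. ⊥bis P2·P3 via (35.3,16.6): [(24.0541, 16.2356) (0, 14.6401) (0, 0) (34.5416, 0)]  |A|=456.4792
5. ⊥bis P2·P4 via (38.02,6.415): [(24.0541, 16.2356) (0, 14.6401) (0, 0) (34.5416, 0)]  |A|=456.4792
6. ⊥bis P2·P5 via (11.225,4.785): [(24.0541, 16.2356) (9.3893, 15.2629) (12.0633, 0) (34.5416, 0)]  |A|=295.6889
7. ⊥bis P2·P6 via (9.85,12.365): [(24.0541, 16.2356) (12.8249, 15.4908) (9.8897, 12.4067) (12.0633, 0) (34.5416, 0)]  |A|=290.7254
8. ⊥bis P2·P7 via (37.68,15.955): [(24.0541, 16.2356) (12.8249, 15.4908) (9.8897, 12.4067) (12.0633, 0) (34.5416, 0)]  |A|=290.7254
9. canonical 5-gon: [(24.0541, 16.2356) (12.8249, 15.4908) (9.8897, 12.4067) (12.0633, 0) (34.5416, 0)]
10. shoelace: 290.7254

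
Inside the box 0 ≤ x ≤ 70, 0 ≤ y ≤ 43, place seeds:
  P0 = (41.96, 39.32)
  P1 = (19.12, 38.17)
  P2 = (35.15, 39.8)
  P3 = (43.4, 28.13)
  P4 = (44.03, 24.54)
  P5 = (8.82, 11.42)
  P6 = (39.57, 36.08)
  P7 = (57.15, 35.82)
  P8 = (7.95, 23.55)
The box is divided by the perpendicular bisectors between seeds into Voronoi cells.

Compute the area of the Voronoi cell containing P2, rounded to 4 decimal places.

Area of P2's cell: 112.3873

1. box [0,70]×[0,43]: [(0, 0) (70, 0) (70, 43) (0, 43)]
2. ⊥bis P2·P0 via (38.555,39.56): [(0, 0) (35.7666, 0) (38.7975, 43) (0, 43)]  |A|=1603.1281
3. ⊥bis P2·P1 via (27.135,38.985): [(31.0992, 0) (35.7666, 0) (38.7975, 43) (26.7267, 43)]  |A|=359.8712
4. ⊥bis P2·P3 via (39.275,33.965): [(28.4254, 26.295) (38.1022, 33.1359) (38.7975, 43) (26.7267, 43)]  |A|=146.1694
5. ⊥bis P2·P4 via (39.59,32.17): [(28.4254, 26.295) (38.1022, 33.1359) (38.7975, 43) (26.7267, 43)]  |A|=146.1694
6. ⊥bis P2·P5 via (21.985,25.61): [(28.4254, 26.295) (38.1022, 33.1359) (38.7975, 43) (26.7267, 43)]  |A|=146.1694
7. ⊥bis P2·P6 via (37.36,37.94): [(28.332, 27.2132) (38.5396, 39.3416) (38.7975, 43) (26.7267, 43)]  |A|=112.3873
8. ⊥bis P2·P7 via (46.15,37.81): [(28.332, 27.2132) (38.5396, 39.3416) (38.7975, 43) (26.7267, 43)]  |A|=112.3873
9. ⊥bis P2·P8 via (21.55,31.675): [(28.332, 27.2132) (38.5396, 39.3416) (38.7975, 43) (26.7267, 43)]  |A|=112.3873
10. canonical 4-gon: [(28.332, 27.2132) (38.5396, 39.3416) (38.7975, 43) (26.7267, 43)]
11. shoelace: 112.3873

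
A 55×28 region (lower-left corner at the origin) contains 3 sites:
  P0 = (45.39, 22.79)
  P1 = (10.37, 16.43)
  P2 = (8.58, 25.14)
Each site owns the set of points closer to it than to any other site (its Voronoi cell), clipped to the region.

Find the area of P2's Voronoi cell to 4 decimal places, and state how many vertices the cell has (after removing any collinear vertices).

Area of P2's cell: 172.9309 (4 vertices)

1. box [0,55]×[0,28]: [(0, 0) (55, 0) (55, 28) (0, 28)]
2. ⊥bis P2·P0 via (26.985,23.965): [(0, 0) (25.455, 0) (27.2426, 28) (0, 28)]  |A|=737.767
3. ⊥bis P2·P1 via (9.475,20.785): [(0, 18.8378) (27.0121, 24.3891) (27.2426, 28) (0, 28)]  |A|=172.9309
4. canonical 4-gon: [(0, 18.8378) (27.0121, 24.3891) (27.2426, 28) (0, 28)]
5. shoelace: 172.9309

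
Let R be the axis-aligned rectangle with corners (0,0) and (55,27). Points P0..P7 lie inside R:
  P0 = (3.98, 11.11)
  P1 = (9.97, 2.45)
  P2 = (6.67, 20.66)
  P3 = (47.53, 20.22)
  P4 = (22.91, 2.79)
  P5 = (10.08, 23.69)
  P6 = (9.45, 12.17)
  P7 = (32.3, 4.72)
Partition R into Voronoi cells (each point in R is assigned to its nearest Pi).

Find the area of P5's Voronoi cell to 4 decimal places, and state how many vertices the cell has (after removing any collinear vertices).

1. box [0,55]×[0,27]: [(0, 0) (55, 0) (55, 27) (0, 27)]
2. ⊥bis P5·P0 via (7.03,17.4): [(0, 20.8088) (42.9139, 0) (55, 0) (55, 27) (0, 27)]  |A|=1038.5058
3. ⊥bis P5·P1 via (10.025,13.07): [(0, 20.8088) (16.0238, 13.0389) (55, 12.8371) (55, 27) (0, 27)]  |A|=709.5408
4. ⊥bis P5·P2 via (8.375,22.175): [(16.4951, 13.0365) (55, 12.8371) (55, 27) (4.0877, 27)]  |A|=628.1279
5. ⊥bis P5·P3 via (28.805,21.955): [(16.4951, 13.0365) (27.9731, 12.977) (29.2725, 27) (4.0877, 27)]  |A|=256.3501
6. ⊥bis P5·P4 via (16.495,13.24): [(16.3781, 13.1682) (28.6912, 20.727) (29.2725, 27) (4.0877, 27)]  |A|=210.5987
7. ⊥bis P5·P6 via (9.765,17.93): [(12.2686, 17.7931) (22.9595, 17.2084) (28.6912, 20.727) (29.2725, 27) (4.0877, 27)]  |A|=187.078
8. ⊥bis P5·P7 via (21.19,14.205): [(12.2686, 17.7931) (22.9595, 17.2084) (24.6292, 18.2334) (28.9266, 23.267) (29.2725, 27) (4.0877, 27)]  |A|=182.2125
9. canonical 6-gon: [(12.2686, 17.7931) (22.9595, 17.2084) (24.6292, 18.2334) (28.9266, 23.267) (29.2725, 27) (4.0877, 27)]
10. shoelace: 182.2125

Area of P5's cell: 182.2125 (6 vertices)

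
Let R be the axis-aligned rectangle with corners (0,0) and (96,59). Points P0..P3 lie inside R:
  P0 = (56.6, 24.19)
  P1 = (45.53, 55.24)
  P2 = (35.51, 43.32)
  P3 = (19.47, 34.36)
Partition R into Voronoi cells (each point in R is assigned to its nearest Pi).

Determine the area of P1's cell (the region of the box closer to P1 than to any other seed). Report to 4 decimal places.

1. box [0,96]×[0,59]: [(0, 0) (96, 0) (96, 59) (0, 59)]
2. ⊥bis P1·P0 via (51.065,39.715): [(0, 21.5092) (96, 55.7353) (96, 59) (0, 59)]  |A|=1956.263
3. ⊥bis P1·P2 via (40.52,49.28): [(51.6504, 39.9237) (96, 55.7353) (96, 59) (28.9569, 59)]  |A|=711.8606
4. ⊥bis P1·P3 via (32.5,44.8): [(51.6504, 39.9237) (96, 55.7353) (96, 59) (28.9569, 59)]  |A|=711.8606
5. canonical 4-gon: [(51.6504, 39.9237) (96, 55.7353) (96, 59) (28.9569, 59)]
6. shoelace: 711.8606

Area of P1's cell: 711.8606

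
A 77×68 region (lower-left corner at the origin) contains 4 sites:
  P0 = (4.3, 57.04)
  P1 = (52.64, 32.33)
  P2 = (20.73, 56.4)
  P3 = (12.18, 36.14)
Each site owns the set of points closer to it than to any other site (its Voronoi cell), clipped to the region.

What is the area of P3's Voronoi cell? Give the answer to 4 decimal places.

Area of P3's cell: 1389.8662

1. box [0,77]×[0,68]: [(0, 0) (77, 0) (77, 68) (0, 68)]
2. ⊥bis P3·P0 via (8.24,46.59): [(0, 43.4832) (0, 0) (77, 0) (77, 68) (65.0254, 68)]  |A|=4438.894
3. ⊥bis P3·P1 via (32.41,34.235): [(34.506, 56.4932) (0, 43.4832) (0, 0) (29.1862, 0)]  |A|=1574.6261
4. ⊥bis P3·P2 via (16.455,46.27): [(32.8902, 39.3341) (12.1782, 48.0749) (0, 43.4832) (0, 0) (29.1862, 0)]  |A|=1389.8662
5. canonical 5-gon: [(32.8902, 39.3341) (12.1782, 48.0749) (0, 43.4832) (0, 0) (29.1862, 0)]
6. shoelace: 1389.8662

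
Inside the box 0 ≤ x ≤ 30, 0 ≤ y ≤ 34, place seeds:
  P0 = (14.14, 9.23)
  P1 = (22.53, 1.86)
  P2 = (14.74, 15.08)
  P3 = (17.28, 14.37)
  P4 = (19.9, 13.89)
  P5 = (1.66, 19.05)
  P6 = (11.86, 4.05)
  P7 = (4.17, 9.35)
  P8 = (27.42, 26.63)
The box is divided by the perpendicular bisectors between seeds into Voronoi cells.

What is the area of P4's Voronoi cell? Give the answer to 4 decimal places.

1. box [0,30]×[0,34]: [(0, 0) (30, 0) (30, 34) (0, 34)]
2. ⊥bis P4·P0 via (17.02,11.56): [(0, 32.5976) (26.3724, 0) (30, 0) (30, 34) (0, 34)]  |A|=590.1622
3. ⊥bis P4·P1 via (21.215,7.875): [(0, 32.5976) (20.1837, 7.6495) (30, 9.7956) (30, 34) (0, 34)]  |A|=528.2091
4. ⊥bis P4·P2 via (17.32,14.485): [(16.7285, 11.9203) (20.1837, 7.6495) (30, 9.7956) (30, 34) (21.8206, 34)]  |A|=275.5831
5. ⊥bis P4·P3 via (18.59,14.13): [(17.9162, 10.4522) (20.1837, 7.6495) (30, 9.7956) (30, 34) (22.2303, 34)]  |A|=253.9092
6. ⊥bis P4·P5 via (10.78,16.47): [(17.9162, 10.4522) (20.1837, 7.6495) (30, 9.7956) (30, 34) (22.2303, 34)]  |A|=253.9092
7. ⊥bis P4·P6 via (15.88,8.97): [(17.9162, 10.4522) (20.1837, 7.6495) (30, 9.7956) (30, 34) (22.2303, 34)]  |A|=253.9092
8. ⊥bis P4·P7 via (12.035,11.62): [(17.9162, 10.4522) (20.1837, 7.6495) (30, 9.7956) (30, 34) (22.2303, 34)]  |A|=253.9092
9. ⊥bis P4·P8 via (23.66,20.26): [(20.0982, 22.3624) (17.9162, 10.4522) (20.1837, 7.6495) (30, 9.7956) (30, 16.5177)]  |A|=122.146
10. canonical 5-gon: [(20.0982, 22.3624) (17.9162, 10.4522) (20.1837, 7.6495) (30, 9.7956) (30, 16.5177)]
11. shoelace: 122.146

Area of P4's cell: 122.1460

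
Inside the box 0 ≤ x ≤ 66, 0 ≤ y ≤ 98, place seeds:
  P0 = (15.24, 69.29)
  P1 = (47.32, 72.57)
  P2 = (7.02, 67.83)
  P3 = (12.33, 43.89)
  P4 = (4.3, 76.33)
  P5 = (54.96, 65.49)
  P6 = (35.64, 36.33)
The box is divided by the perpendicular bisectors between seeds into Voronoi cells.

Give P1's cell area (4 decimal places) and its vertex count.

Area of P1's cell: 1091.0925 (5 vertices)

1. box [0,66]×[0,98]: [(0, 0) (66, 0) (66, 98) (0, 98)]
2. ⊥bis P1·P0 via (31.28,70.93): [(38.5322, 0) (66, 0) (66, 98) (28.5122, 98)]  |A|=3182.8225
3. ⊥bis P1·P2 via (27.17,70.2): [(38.5322, 0) (66, 0) (66, 98) (28.5122, 98)]  |A|=3182.8225
4. ⊥bis P1·P3 via (29.825,58.23): [(32.9709, 54.3919) (66, 14.096) (66, 98) (28.5122, 98)]  |A|=2203.0202
5. ⊥bis P1·P4 via (25.81,74.45): [(32.9709, 54.3919) (66, 14.096) (66, 98) (28.5122, 98)]  |A|=2203.0202
6. ⊥bis P1·P5 via (51.14,69.03): [(32.9709, 54.3919) (35.1318, 51.7556) (66, 85.0654) (66, 98) (28.5122, 98)]  |A|=1107.6721
7. ⊥bis P1·P6 via (41.48,54.45): [(32.6748, 57.2879) (38.5144, 55.4058) (66, 85.0654) (66, 98) (28.5122, 98)]  |A|=1091.0925
8. canonical 5-gon: [(32.6748, 57.2879) (38.5144, 55.4058) (66, 85.0654) (66, 98) (28.5122, 98)]
9. shoelace: 1091.0925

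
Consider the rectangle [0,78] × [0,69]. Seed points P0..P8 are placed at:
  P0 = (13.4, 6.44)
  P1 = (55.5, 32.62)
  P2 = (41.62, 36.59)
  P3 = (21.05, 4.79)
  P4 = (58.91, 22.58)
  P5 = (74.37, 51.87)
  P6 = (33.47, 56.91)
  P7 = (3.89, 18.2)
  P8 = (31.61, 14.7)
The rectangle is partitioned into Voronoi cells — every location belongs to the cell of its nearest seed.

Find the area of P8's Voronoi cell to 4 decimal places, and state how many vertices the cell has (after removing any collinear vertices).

1. box [0,78]×[0,69]: [(0, 0) (78, 0) (78, 69) (0, 69)]
2. ⊥bis P8·P0 via (22.505,10.57): [(0, 60.1845) (27.2995, 0) (78, 0) (78, 69) (0, 69)]  |A|=4560.4956
3. ⊥bis P8·P1 via (43.555,23.66): [(0, 60.1845) (27.2995, 0) (61.3025, 0) (9.5453, 69) (0, 69)]  |A|=1622.7423
4. ⊥bis P8·P2 via (36.615,25.645): [(10.1848, 37.7312) (27.2995, 0) (61.3025, 0) (44.912, 21.8509)]  |A|=890.7539
5. ⊥bis P8·P3 via (26.33,9.745): [(10.1848, 37.7312) (19.6509, 16.8622) (35.4752, 0) (61.3025, 0) (44.912, 21.8509)]  |A|=821.8241
6. ⊥bis P8·P4 via (45.26,18.64): [(44.2452, 22.1558) (10.1848, 37.7312) (19.6509, 16.8622) (35.4752, 0) (50.6403, 0)]  |A|=698.9233
7. ⊥bis P8·P5 via (52.99,33.285): [(44.2452, 22.1558) (10.1848, 37.7312) (19.6509, 16.8622) (35.4752, 0) (50.6403, 0)]  |A|=698.9233
8. ⊥bis P8·P6 via (32.54,35.805): [(44.2452, 22.1558) (12.4622, 36.6897) (10.6204, 36.7709) (19.6509, 16.8622) (35.4752, 0) (50.6403, 0)]  |A|=698.0566
9. ⊥bis P8·P7 via (17.75,16.45): [(44.2452, 22.1558) (19.8774, 33.2989) (18.2046, 20.0506) (19.6509, 16.8622) (35.4752, 0) (50.6403, 0)]  |A|=631.011
10. canonical 6-gon: [(44.2452, 22.1558) (19.8774, 33.2989) (18.2046, 20.0506) (19.6509, 16.8622) (35.4752, 0) (50.6403, 0)]
11. shoelace: 631.011

Area of P8's cell: 631.0110 (6 vertices)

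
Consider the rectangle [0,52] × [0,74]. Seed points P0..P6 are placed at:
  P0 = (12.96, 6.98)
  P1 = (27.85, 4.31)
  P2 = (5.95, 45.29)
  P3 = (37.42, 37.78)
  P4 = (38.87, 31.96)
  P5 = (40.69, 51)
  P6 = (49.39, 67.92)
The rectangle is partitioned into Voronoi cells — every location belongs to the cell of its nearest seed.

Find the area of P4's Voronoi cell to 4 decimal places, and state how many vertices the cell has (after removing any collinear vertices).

1. box [0,52]×[0,74]: [(0, 0) (52, 0) (52, 74) (0, 74)]
2. ⊥bis P4·P0 via (25.915,19.47): [(0, 46.3498) (44.6862, 0) (52, 0) (52, 74) (0, 74)]  |A|=2812.4026
3. ⊥bis P4·P1 via (33.36,18.135): [(0, 46.3498) (23.3594, 22.1208) (52, 10.706) (52, 74) (0, 74)]  |A|=2578.1957
4. ⊥bis P4·P2 via (22.41,38.625): [(17.9845, 27.6957) (23.3594, 22.1208) (52, 10.706) (52, 74) (36.7341, 74)]  |A|=1479.0859
5. ⊥bis P4·P3 via (38.145,34.87): [(18.9534, 30.0886) (17.9845, 27.6957) (23.3594, 22.1208) (52, 10.706) (52, 38.3218)]  |A|=554.3916
6. ⊥bis P4·P5 via (39.78,41.48): [(18.9534, 30.0886) (17.9845, 27.6957) (23.3594, 22.1208) (52, 10.706) (52, 38.3218)]  |A|=554.3916
7. ⊥bis P4·P6 via (44.13,49.94): [(18.9534, 30.0886) (17.9845, 27.6957) (23.3594, 22.1208) (52, 10.706) (52, 38.3218)]  |A|=554.3916
8. canonical 5-gon: [(18.9534, 30.0886) (17.9845, 27.6957) (23.3594, 22.1208) (52, 10.706) (52, 38.3218)]
9. shoelace: 554.3916

Area of P4's cell: 554.3916 (5 vertices)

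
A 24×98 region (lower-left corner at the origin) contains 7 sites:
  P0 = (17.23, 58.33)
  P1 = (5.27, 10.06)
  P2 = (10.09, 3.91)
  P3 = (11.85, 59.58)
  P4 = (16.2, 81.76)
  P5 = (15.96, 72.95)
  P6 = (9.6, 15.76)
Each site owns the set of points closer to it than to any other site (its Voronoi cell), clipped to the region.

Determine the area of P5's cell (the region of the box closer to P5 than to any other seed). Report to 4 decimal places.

Area of P5's cell: 242.4163

1. box [0,24]×[0,98]: [(0, 0) (24, 0) (24, 98) (0, 98)]
2. ⊥bis P5·P0 via (16.595,65.64): [(0, 64.1984) (24, 66.2833) (24, 98) (0, 98)]  |A|=786.2197
3. ⊥bis P5·P1 via (10.615,41.505): [(0, 64.1984) (24, 66.2833) (24, 98) (0, 98)]  |A|=786.2197
4. ⊥bis P5·P2 via (13.025,38.43): [(0, 64.1984) (24, 66.2833) (24, 98) (0, 98)]  |A|=786.2197
5. ⊥bis P5·P3 via (13.905,66.265): [(0, 70.5395) (16.0829, 65.5955) (24, 66.2833) (24, 98) (0, 98)]  |A|=735.2288
6. ⊥bis P5·P4 via (16.08,77.355): [(0, 77.793) (0, 70.5395) (16.0829, 65.5955) (24, 66.2833) (24, 77.1392)]  |A|=242.4163
7. ⊥bis P5·P6 via (12.78,44.355): [(0, 77.793) (0, 70.5395) (16.0829, 65.5955) (24, 66.2833) (24, 77.1392)]  |A|=242.4163
8. canonical 5-gon: [(0, 77.793) (0, 70.5395) (16.0829, 65.5955) (24, 66.2833) (24, 77.1392)]
9. shoelace: 242.4163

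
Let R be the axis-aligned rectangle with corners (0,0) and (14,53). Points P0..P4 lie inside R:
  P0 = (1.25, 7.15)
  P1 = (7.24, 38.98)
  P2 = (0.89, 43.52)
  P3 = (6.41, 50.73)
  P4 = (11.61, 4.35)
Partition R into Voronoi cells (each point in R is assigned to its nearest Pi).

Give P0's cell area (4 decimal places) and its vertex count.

1. box [0,14]×[0,53]: [(0, 0) (14, 0) (14, 53) (0, 53)]
2. ⊥bis P0·P1 via (4.245,23.065): [(0, 23.8639) (0, 0) (14, 0) (14, 21.2292)]  |A|=315.6516
3. ⊥bis P0·P2 via (1.07,25.335): [(0, 23.8639) (0, 0) (14, 0) (14, 21.2292)]  |A|=315.6516
4. ⊥bis P0·P3 via (3.83,28.94): [(0, 23.8639) (0, 0) (14, 0) (14, 21.2292)]  |A|=315.6516
5. ⊥bis P0·P4 via (6.43,5.75): [(10.7775, 21.8357) (0, 23.8639) (0, 0) (4.8759, 0)]  |A|=181.8309
6. canonical 4-gon: [(10.7775, 21.8357) (0, 23.8639) (0, 0) (4.8759, 0)]
7. shoelace: 181.8309

Area of P0's cell: 181.8309 (4 vertices)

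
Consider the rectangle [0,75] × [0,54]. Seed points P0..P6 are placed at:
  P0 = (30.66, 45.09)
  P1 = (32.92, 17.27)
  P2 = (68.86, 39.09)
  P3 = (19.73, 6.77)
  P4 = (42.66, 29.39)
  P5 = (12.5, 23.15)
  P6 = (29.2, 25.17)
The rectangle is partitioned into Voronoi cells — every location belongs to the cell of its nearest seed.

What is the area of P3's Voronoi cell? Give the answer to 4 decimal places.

1. box [0,75]×[0,54]: [(0, 0) (75, 0) (75, 54) (0, 54)]
2. ⊥bis P3·P0 via (25.195,25.93): [(0, 33.1164) (0, 0) (75, 0) (75, 11.7241)]  |A|=1681.5187
3. ⊥bis P3·P1 via (26.325,12.02): [(12.3309, 29.5992) (0, 33.1164) (0, 0) (35.8936, 0)]  |A|=735.3892
4. ⊥bis P3·P2 via (44.295,22.93): [(12.3309, 29.5992) (0, 33.1164) (0, 0) (35.8936, 0)]  |A|=735.3892
5. ⊥bis P3·P4 via (31.195,18.08): [(12.3309, 29.5992) (0, 33.1164) (0, 0) (35.8936, 0)]  |A|=735.3892
6. ⊥bis P3·P5 via (16.115,14.96): [(21.9384, 17.5304) (0, 7.847) (0, 0) (35.8936, 0)]  |A|=400.6897
7. ⊥bis P3·P6 via (24.465,15.97): [(22.2891, 17.0899) (21.6664, 17.4104) (0, 7.847) (0, 0) (35.8936, 0)]  |A|=400.6088
8. canonical 5-gon: [(22.2891, 17.0899) (21.6664, 17.4104) (0, 7.847) (0, 0) (35.8936, 0)]
9. shoelace: 400.6088

Area of P3's cell: 400.6088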